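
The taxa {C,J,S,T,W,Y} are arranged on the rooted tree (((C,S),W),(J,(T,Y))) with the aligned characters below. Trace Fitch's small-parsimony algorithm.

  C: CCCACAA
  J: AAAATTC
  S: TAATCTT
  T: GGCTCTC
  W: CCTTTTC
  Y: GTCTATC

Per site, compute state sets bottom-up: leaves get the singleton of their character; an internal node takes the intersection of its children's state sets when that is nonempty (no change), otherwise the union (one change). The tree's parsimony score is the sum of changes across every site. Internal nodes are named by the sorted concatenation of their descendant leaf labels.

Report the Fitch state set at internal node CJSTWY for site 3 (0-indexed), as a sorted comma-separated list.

T

site 0, node CS: C={C} ∪ S={T} → {C,T} (+1)
site 0, node CSW: CS={C,T} ∩ W={C} → {C} (+0)
site 0, node TY: T={G} ∩ Y={G} → {G} (+0)
site 0, node JTY: J={A} ∪ TY={G} → {A,G} (+1)
site 0, node CJSTWY: CSW={C} ∪ JTY={A,G} → {A,C,G} (+1)
site 1, node CS: C={C} ∪ S={A} → {A,C} (+1)
site 1, node CSW: CS={A,C} ∩ W={C} → {C} (+0)
site 1, node TY: T={G} ∪ Y={T} → {G,T} (+1)
site 1, node JTY: J={A} ∪ TY={G,T} → {A,G,T} (+1)
site 1, node CJSTWY: CSW={C} ∪ JTY={A,G,T} → {A,C,G,T} (+1)
site 2, node CS: C={C} ∪ S={A} → {A,C} (+1)
site 2, node CSW: CS={A,C} ∪ W={T} → {A,C,T} (+1)
site 2, node TY: T={C} ∩ Y={C} → {C} (+0)
site 2, node JTY: J={A} ∪ TY={C} → {A,C} (+1)
site 2, node CJSTWY: CSW={A,C,T} ∩ JTY={A,C} → {A,C} (+0)
site 3, node CS: C={A} ∪ S={T} → {A,T} (+1)
site 3, node CSW: CS={A,T} ∩ W={T} → {T} (+0)
site 3, node TY: T={T} ∩ Y={T} → {T} (+0)
site 3, node JTY: J={A} ∪ TY={T} → {A,T} (+1)
site 3, node CJSTWY: CSW={T} ∩ JTY={A,T} → {T} (+0)
site 4, node CS: C={C} ∩ S={C} → {C} (+0)
site 4, node CSW: CS={C} ∪ W={T} → {C,T} (+1)
site 4, node TY: T={C} ∪ Y={A} → {A,C} (+1)
site 4, node JTY: J={T} ∪ TY={A,C} → {A,C,T} (+1)
site 4, node CJSTWY: CSW={C,T} ∩ JTY={A,C,T} → {C,T} (+0)
site 5, node CS: C={A} ∪ S={T} → {A,T} (+1)
site 5, node CSW: CS={A,T} ∩ W={T} → {T} (+0)
site 5, node TY: T={T} ∩ Y={T} → {T} (+0)
site 5, node JTY: J={T} ∩ TY={T} → {T} (+0)
site 5, node CJSTWY: CSW={T} ∩ JTY={T} → {T} (+0)
site 6, node CS: C={A} ∪ S={T} → {A,T} (+1)
site 6, node CSW: CS={A,T} ∪ W={C} → {A,C,T} (+1)
site 6, node TY: T={C} ∩ Y={C} → {C} (+0)
site 6, node JTY: J={C} ∩ TY={C} → {C} (+0)
site 6, node CJSTWY: CSW={A,C,T} ∩ JTY={C} → {C} (+0)
per-site changes: [3, 4, 3, 2, 3, 1, 2]; total = 18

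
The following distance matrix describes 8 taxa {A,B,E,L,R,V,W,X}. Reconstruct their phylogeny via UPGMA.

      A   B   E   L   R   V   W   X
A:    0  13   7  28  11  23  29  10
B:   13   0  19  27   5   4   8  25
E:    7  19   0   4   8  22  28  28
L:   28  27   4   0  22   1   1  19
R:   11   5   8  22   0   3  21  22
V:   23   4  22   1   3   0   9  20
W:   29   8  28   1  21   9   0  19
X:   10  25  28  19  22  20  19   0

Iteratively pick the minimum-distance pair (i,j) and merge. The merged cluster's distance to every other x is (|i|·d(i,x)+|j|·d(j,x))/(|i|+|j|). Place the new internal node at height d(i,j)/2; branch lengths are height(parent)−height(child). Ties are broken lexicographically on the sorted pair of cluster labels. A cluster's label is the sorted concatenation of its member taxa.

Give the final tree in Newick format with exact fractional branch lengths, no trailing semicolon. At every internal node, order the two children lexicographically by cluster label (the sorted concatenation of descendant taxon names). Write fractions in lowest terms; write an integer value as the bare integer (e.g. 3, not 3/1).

iteration 1: select L,V (d=1); attach at lengths (1/2, 1/2); label the merged cluster LV
  updated: d(A,LV)=51/2, d(B,LV)=31/2, d(E,LV)=13, d(LV,R)=25/2, d(LV,W)=5, d(LV,X)=39/2
iteration 2: select B,R (d=5); attach at lengths (5/2, 5/2); label the merged cluster BR
  updated: d(A,BR)=12, d(BR,E)=27/2, d(BR,LV)=14, d(BR,W)=29/2, d(BR,X)=47/2
iteration 3: select LV,W (d=5); attach at lengths (2, 5/2); label the merged cluster LVW
  updated: d(A,LVW)=80/3, d(BR,LVW)=85/6, d(E,LVW)=18, d(LVW,X)=58/3
iteration 4: select A,E (d=7); attach at lengths (7/2, 7/2); label the merged cluster AE
  updated: d(AE,BR)=51/4, d(AE,LVW)=67/3, d(AE,X)=19
iteration 5: select AE,BR (d=51/4); attach at lengths (23/8, 31/8); label the merged cluster ABER
  updated: d(ABER,LVW)=73/4, d(ABER,X)=85/4
iteration 6: select ABER,LVW (d=73/4); attach at lengths (11/4, 53/8); label the merged cluster ABELRVW
  updated: d(ABELRVW,X)=143/7
iteration 7: select ABELRVW,X (d=143/7); attach at lengths (61/56, 143/14); label the merged cluster ABELRVWX
final tree: ((((A:7/2,E:7/2):23/8,(B:5/2,R:5/2):31/8):11/4,((L:1/2,V:1/2):2,W:5/2):53/8):61/56,X:143/14)
total length: 629/14

((((A:7/2,E:7/2):23/8,(B:5/2,R:5/2):31/8):11/4,((L:1/2,V:1/2):2,W:5/2):53/8):61/56,X:143/14)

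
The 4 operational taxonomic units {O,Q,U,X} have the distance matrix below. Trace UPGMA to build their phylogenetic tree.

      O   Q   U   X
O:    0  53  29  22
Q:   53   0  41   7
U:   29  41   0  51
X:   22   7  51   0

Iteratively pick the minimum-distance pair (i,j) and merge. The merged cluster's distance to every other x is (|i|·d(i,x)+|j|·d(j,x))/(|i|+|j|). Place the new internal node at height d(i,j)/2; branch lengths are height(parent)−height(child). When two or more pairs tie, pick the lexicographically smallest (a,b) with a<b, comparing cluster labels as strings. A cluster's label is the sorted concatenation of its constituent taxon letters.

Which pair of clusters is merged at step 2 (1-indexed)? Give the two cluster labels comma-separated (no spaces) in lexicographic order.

O,U

1. join Q+X (d=7) ⇒ QX; edges |Q|=7/2, |X|=7/2
  updated: d(O,QX)=75/2, d(QX,U)=46
2. join O+U (d=29) ⇒ OU; edges |O|=29/2, |U|=29/2
  updated: d(OU,QX)=167/4
3. join OU+QX (d=167/4) ⇒ OQUX; edges |OU|=51/8, |QX|=139/8
final tree: ((O:29/2,U:29/2):51/8,(Q:7/2,X:7/2):139/8)
total length: 239/4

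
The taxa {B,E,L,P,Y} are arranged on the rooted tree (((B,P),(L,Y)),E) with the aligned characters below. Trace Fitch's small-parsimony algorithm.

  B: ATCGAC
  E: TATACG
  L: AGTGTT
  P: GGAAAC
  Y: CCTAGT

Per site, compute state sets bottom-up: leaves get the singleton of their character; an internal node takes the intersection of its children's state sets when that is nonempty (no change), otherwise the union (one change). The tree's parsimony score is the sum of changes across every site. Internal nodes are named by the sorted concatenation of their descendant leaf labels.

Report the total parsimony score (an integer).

site 0, node BP: B={A} ∪ P={G} → {A,G} (+1)
site 0, node LY: L={A} ∪ Y={C} → {A,C} (+1)
site 0, node BLPY: BP={A,G} ∩ LY={A,C} → {A} (+0)
site 0, node BELPY: BLPY={A} ∪ E={T} → {A,T} (+1)
site 1, node BP: B={T} ∪ P={G} → {G,T} (+1)
site 1, node LY: L={G} ∪ Y={C} → {C,G} (+1)
site 1, node BLPY: BP={G,T} ∩ LY={C,G} → {G} (+0)
site 1, node BELPY: BLPY={G} ∪ E={A} → {A,G} (+1)
site 2, node BP: B={C} ∪ P={A} → {A,C} (+1)
site 2, node LY: L={T} ∩ Y={T} → {T} (+0)
site 2, node BLPY: BP={A,C} ∪ LY={T} → {A,C,T} (+1)
site 2, node BELPY: BLPY={A,C,T} ∩ E={T} → {T} (+0)
site 3, node BP: B={G} ∪ P={A} → {A,G} (+1)
site 3, node LY: L={G} ∪ Y={A} → {A,G} (+1)
site 3, node BLPY: BP={A,G} ∩ LY={A,G} → {A,G} (+0)
site 3, node BELPY: BLPY={A,G} ∩ E={A} → {A} (+0)
site 4, node BP: B={A} ∩ P={A} → {A} (+0)
site 4, node LY: L={T} ∪ Y={G} → {G,T} (+1)
site 4, node BLPY: BP={A} ∪ LY={G,T} → {A,G,T} (+1)
site 4, node BELPY: BLPY={A,G,T} ∪ E={C} → {A,C,G,T} (+1)
site 5, node BP: B={C} ∩ P={C} → {C} (+0)
site 5, node LY: L={T} ∩ Y={T} → {T} (+0)
site 5, node BLPY: BP={C} ∪ LY={T} → {C,T} (+1)
site 5, node BELPY: BLPY={C,T} ∪ E={G} → {C,G,T} (+1)
per-site changes: [3, 3, 2, 2, 3, 2]; total = 15

15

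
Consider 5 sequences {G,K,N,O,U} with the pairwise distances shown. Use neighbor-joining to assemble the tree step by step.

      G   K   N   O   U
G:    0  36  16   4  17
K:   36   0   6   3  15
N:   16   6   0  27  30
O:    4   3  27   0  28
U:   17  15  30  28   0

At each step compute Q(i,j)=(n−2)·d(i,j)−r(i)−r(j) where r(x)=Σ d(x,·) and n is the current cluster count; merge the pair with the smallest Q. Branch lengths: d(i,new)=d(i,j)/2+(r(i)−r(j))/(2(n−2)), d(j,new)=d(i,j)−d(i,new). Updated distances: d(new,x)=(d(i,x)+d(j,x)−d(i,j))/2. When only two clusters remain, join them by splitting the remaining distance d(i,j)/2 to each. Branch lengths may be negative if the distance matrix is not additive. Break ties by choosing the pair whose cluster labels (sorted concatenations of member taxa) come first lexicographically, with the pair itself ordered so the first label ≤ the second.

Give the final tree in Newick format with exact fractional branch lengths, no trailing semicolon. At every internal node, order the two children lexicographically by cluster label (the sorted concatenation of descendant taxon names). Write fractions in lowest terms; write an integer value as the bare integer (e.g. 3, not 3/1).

((((G:23/6,O:1/6):33/4,U:49/4):29/4,K:-5/4):29/8,N:29/8)

1. join G+O (d=4, Q=-123) ⇒ GO; edges |G|=23/6, |O|=1/6
  updated: d(GO,K)=35/2, d(GO,N)=39/2, d(GO,U)=41/2
2. join GO+U (d=41/2, Q=-82) ⇒ GOU; edges |GO|=33/4, |U|=49/4
  updated: d(GOU,K)=6, d(GOU,N)=29/2
3. join GOU+K (d=6, Q=-53/2) ⇒ GKOU; edges |GOU|=29/4, |K|=-5/4
  updated: d(GKOU,N)=29/4
4. join GKOU+N (d=29/4) ⇒ GKNOU; edges |GKOU|=29/8, |N|=29/8
final tree: ((((G:23/6,O:1/6):33/4,U:49/4):29/4,K:-5/4):29/8,N:29/8)
total length: 151/4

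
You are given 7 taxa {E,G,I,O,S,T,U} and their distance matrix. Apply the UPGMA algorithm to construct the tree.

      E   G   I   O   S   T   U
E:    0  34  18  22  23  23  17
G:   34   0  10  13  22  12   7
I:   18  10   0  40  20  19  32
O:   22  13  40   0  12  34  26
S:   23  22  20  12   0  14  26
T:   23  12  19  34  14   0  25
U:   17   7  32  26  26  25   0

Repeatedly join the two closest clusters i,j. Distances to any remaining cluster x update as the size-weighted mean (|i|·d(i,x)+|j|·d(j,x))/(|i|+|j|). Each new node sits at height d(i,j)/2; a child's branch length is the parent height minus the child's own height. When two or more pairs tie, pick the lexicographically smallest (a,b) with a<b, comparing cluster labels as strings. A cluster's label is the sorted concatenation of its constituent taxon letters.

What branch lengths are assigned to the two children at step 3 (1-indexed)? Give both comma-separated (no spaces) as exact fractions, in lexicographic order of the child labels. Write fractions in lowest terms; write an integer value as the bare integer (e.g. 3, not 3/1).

9,9

step 1: merge (G,U) at d=7; branch lengths G→7/2, U→7/2; new cluster GU
  updated: d(E,GU)=51/2, d(GU,I)=21, d(GU,O)=39/2, d(GU,S)=24, d(GU,T)=37/2
step 2: merge (O,S) at d=12; branch lengths O→6, S→6; new cluster OS
  updated: d(E,OS)=45/2, d(GU,OS)=87/4, d(I,OS)=30, d(OS,T)=24
step 3: merge (E,I) at d=18; branch lengths E→9, I→9; new cluster EI
  updated: d(EI,GU)=93/4, d(EI,OS)=105/4, d(EI,T)=21
step 4: merge (GU,T) at d=37/2; branch lengths GU→23/4, T→37/4; new cluster GTU
  updated: d(EI,GTU)=45/2, d(GTU,OS)=45/2
step 5: merge (EI,GTU) at d=45/2; branch lengths EI→9/4, GTU→2; new cluster EGITU
  updated: d(EGITU,OS)=24
step 6: merge (EGITU,OS) at d=24; branch lengths EGITU→3/4, OS→6; new cluster EGIOSTU
final tree: (((E:9,I:9):9/4,((G:7/2,U:7/2):23/4,T:37/4):2):3/4,(O:6,S:6):6)
total length: 63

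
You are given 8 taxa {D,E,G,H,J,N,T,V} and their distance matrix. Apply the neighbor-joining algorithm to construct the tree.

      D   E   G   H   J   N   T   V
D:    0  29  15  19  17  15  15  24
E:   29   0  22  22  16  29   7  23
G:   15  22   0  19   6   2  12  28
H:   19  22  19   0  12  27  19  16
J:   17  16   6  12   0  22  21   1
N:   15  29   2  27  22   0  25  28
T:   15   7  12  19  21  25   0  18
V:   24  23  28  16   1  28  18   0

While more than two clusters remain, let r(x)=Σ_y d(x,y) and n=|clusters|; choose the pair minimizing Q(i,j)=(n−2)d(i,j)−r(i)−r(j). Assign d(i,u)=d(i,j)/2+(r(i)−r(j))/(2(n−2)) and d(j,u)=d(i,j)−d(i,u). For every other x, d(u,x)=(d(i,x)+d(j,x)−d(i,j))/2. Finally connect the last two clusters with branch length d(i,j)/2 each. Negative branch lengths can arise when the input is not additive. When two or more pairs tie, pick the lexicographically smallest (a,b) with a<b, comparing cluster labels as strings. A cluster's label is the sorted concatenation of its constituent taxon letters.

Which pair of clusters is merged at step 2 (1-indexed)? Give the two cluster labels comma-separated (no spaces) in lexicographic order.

E,T

step 1: merge (G,N) at d=2, Q=-240; branch lengths G→-8/3, N→14/3; new cluster GN
  updated: d(D,GN)=14, d(E,GN)=49/2, d(GN,H)=22, d(GN,J)=13, d(GN,T)=35/2, d(GN,V)=27
step 2: merge (E,T) at d=7, Q=-184; branch lengths E→59/10, T→11/10; new cluster ET
  updated: d(D,ET)=37/2, d(ET,GN)=35/2, d(ET,H)=17, d(ET,J)=15, d(ET,V)=17
step 3: merge (J,V) at d=1, Q=-139; branch lengths J→-23/8, V→31/8; new cluster JV
  updated: d(D,JV)=20, d(ET,JV)=31/2, d(GN,JV)=39/2, d(H,JV)=27/2
step 4: merge (D,GN) at d=14, Q=-205/2; branch lengths D→27/4, GN→29/4; new cluster DGN
  updated: d(DGN,ET)=11, d(DGN,H)=27/2, d(DGN,JV)=51/4
step 5: merge (DGN,ET) at d=11, Q=-235/4; branch lengths DGN→63/16, ET→113/16; new cluster DEGNT
  updated: d(DEGNT,H)=39/4, d(DEGNT,JV)=69/8
step 6: merge (DEGNT,H) at d=39/4, Q=-255/8; branch lengths DEGNT→39/16, H→117/16; new cluster DEGHNT
  updated: d(DEGHNT,JV)=99/16
step 7: merge (DEGHNT,JV) at d=99/16; branch lengths DEGHNT→99/32, JV→99/32; new cluster DEGHJNTV
final tree: ((((D:27/4,(G:-8/3,N:14/3):29/4):63/16,(E:59/10,T:11/10):113/16):39/16,H:117/16):99/32,(J:-23/8,V:31/8):99/32)
total length: 815/16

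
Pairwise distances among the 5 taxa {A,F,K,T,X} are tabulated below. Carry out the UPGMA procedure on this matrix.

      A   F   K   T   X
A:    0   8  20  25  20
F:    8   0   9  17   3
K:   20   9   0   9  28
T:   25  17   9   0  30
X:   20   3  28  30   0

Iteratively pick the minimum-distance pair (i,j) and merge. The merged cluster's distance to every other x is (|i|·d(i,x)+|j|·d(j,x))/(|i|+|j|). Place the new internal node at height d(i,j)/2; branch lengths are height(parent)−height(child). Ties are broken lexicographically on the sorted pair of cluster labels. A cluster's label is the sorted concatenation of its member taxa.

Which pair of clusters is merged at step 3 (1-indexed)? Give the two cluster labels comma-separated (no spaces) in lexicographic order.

iteration 1: select F,X (d=3); attach at lengths (3/2, 3/2); label the merged cluster FX
  updated: d(A,FX)=14, d(FX,K)=37/2, d(FX,T)=47/2
iteration 2: select K,T (d=9); attach at lengths (9/2, 9/2); label the merged cluster KT
  updated: d(A,KT)=45/2, d(FX,KT)=21
iteration 3: select A,FX (d=14); attach at lengths (7, 11/2); label the merged cluster AFX
  updated: d(AFX,KT)=43/2
iteration 4: select AFX,KT (d=43/2); attach at lengths (15/4, 25/4); label the merged cluster AFKTX
final tree: ((A:7,(F:3/2,X:3/2):11/2):15/4,(K:9/2,T:9/2):25/4)
total length: 69/2

A,FX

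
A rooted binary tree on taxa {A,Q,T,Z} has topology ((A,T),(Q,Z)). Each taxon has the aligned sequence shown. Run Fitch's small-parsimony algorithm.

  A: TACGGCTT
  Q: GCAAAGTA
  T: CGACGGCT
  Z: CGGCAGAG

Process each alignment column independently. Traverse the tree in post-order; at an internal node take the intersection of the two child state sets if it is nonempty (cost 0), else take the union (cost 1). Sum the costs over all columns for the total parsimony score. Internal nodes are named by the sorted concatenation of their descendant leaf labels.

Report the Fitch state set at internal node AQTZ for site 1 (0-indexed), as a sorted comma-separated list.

G

site 0, node AT: A={T} ∪ T={C} → {C,T} (+1)
site 0, node QZ: Q={G} ∪ Z={C} → {C,G} (+1)
site 0, node AQTZ: AT={C,T} ∩ QZ={C,G} → {C} (+0)
site 1, node AT: A={A} ∪ T={G} → {A,G} (+1)
site 1, node QZ: Q={C} ∪ Z={G} → {C,G} (+1)
site 1, node AQTZ: AT={A,G} ∩ QZ={C,G} → {G} (+0)
site 2, node AT: A={C} ∪ T={A} → {A,C} (+1)
site 2, node QZ: Q={A} ∪ Z={G} → {A,G} (+1)
site 2, node AQTZ: AT={A,C} ∩ QZ={A,G} → {A} (+0)
site 3, node AT: A={G} ∪ T={C} → {C,G} (+1)
site 3, node QZ: Q={A} ∪ Z={C} → {A,C} (+1)
site 3, node AQTZ: AT={C,G} ∩ QZ={A,C} → {C} (+0)
site 4, node AT: A={G} ∩ T={G} → {G} (+0)
site 4, node QZ: Q={A} ∩ Z={A} → {A} (+0)
site 4, node AQTZ: AT={G} ∪ QZ={A} → {A,G} (+1)
site 5, node AT: A={C} ∪ T={G} → {C,G} (+1)
site 5, node QZ: Q={G} ∩ Z={G} → {G} (+0)
site 5, node AQTZ: AT={C,G} ∩ QZ={G} → {G} (+0)
site 6, node AT: A={T} ∪ T={C} → {C,T} (+1)
site 6, node QZ: Q={T} ∪ Z={A} → {A,T} (+1)
site 6, node AQTZ: AT={C,T} ∩ QZ={A,T} → {T} (+0)
site 7, node AT: A={T} ∩ T={T} → {T} (+0)
site 7, node QZ: Q={A} ∪ Z={G} → {A,G} (+1)
site 7, node AQTZ: AT={T} ∪ QZ={A,G} → {A,G,T} (+1)
per-site changes: [2, 2, 2, 2, 1, 1, 2, 2]; total = 14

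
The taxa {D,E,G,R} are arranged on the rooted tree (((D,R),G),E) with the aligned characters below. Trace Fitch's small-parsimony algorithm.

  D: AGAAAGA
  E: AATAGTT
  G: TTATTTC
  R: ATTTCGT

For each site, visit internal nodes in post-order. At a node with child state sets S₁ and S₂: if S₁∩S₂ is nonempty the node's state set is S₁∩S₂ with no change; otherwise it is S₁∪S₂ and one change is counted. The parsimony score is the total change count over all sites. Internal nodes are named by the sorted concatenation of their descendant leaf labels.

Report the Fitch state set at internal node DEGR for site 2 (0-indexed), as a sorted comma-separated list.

site 0, node DR: D={A} ∩ R={A} → {A} (+0)
site 0, node DGR: DR={A} ∪ G={T} → {A,T} (+1)
site 0, node DEGR: DGR={A,T} ∩ E={A} → {A} (+0)
site 1, node DR: D={G} ∪ R={T} → {G,T} (+1)
site 1, node DGR: DR={G,T} ∩ G={T} → {T} (+0)
site 1, node DEGR: DGR={T} ∪ E={A} → {A,T} (+1)
site 2, node DR: D={A} ∪ R={T} → {A,T} (+1)
site 2, node DGR: DR={A,T} ∩ G={A} → {A} (+0)
site 2, node DEGR: DGR={A} ∪ E={T} → {A,T} (+1)
site 3, node DR: D={A} ∪ R={T} → {A,T} (+1)
site 3, node DGR: DR={A,T} ∩ G={T} → {T} (+0)
site 3, node DEGR: DGR={T} ∪ E={A} → {A,T} (+1)
site 4, node DR: D={A} ∪ R={C} → {A,C} (+1)
site 4, node DGR: DR={A,C} ∪ G={T} → {A,C,T} (+1)
site 4, node DEGR: DGR={A,C,T} ∪ E={G} → {A,C,G,T} (+1)
site 5, node DR: D={G} ∩ R={G} → {G} (+0)
site 5, node DGR: DR={G} ∪ G={T} → {G,T} (+1)
site 5, node DEGR: DGR={G,T} ∩ E={T} → {T} (+0)
site 6, node DR: D={A} ∪ R={T} → {A,T} (+1)
site 6, node DGR: DR={A,T} ∪ G={C} → {A,C,T} (+1)
site 6, node DEGR: DGR={A,C,T} ∩ E={T} → {T} (+0)
per-site changes: [1, 2, 2, 2, 3, 1, 2]; total = 13

A,T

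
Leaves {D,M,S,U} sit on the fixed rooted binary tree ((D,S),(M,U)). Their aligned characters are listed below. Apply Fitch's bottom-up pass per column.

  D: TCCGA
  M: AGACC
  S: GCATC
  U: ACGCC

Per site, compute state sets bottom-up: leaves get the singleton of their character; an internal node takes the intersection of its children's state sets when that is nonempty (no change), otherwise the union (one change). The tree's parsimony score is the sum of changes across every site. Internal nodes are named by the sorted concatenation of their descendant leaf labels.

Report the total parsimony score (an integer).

DS@0: {T} ∪ {G} = {G,T} (union, +1)
MU@0: {A} ∩ {A} = {A} (intersection, +0)
DMSU@0: {G,T} ∪ {A} = {A,G,T} (union, +1)
DS@1: {C} ∩ {C} = {C} (intersection, +0)
MU@1: {G} ∪ {C} = {C,G} (union, +1)
DMSU@1: {C} ∩ {C,G} = {C} (intersection, +0)
DS@2: {C} ∪ {A} = {A,C} (union, +1)
MU@2: {A} ∪ {G} = {A,G} (union, +1)
DMSU@2: {A,C} ∩ {A,G} = {A} (intersection, +0)
DS@3: {G} ∪ {T} = {G,T} (union, +1)
MU@3: {C} ∩ {C} = {C} (intersection, +0)
DMSU@3: {G,T} ∪ {C} = {C,G,T} (union, +1)
DS@4: {A} ∪ {C} = {A,C} (union, +1)
MU@4: {C} ∩ {C} = {C} (intersection, +0)
DMSU@4: {A,C} ∩ {C} = {C} (intersection, +0)
per-site changes: [2, 1, 2, 2, 1]; total = 8

8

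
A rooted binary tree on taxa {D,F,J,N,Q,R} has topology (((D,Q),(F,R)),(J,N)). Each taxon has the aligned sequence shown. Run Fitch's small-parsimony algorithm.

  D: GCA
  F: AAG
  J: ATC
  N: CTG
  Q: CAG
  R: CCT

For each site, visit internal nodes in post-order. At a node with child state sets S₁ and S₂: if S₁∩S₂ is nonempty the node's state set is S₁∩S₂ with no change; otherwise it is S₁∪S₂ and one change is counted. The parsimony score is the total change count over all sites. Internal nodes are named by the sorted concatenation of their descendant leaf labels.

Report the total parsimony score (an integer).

9

DQ@0: {G} ∪ {C} = {C,G} (union, +1)
FR@0: {A} ∪ {C} = {A,C} (union, +1)
DFQR@0: {C,G} ∩ {A,C} = {C} (intersection, +0)
JN@0: {A} ∪ {C} = {A,C} (union, +1)
DFJNQR@0: {C} ∩ {A,C} = {C} (intersection, +0)
DQ@1: {C} ∪ {A} = {A,C} (union, +1)
FR@1: {A} ∪ {C} = {A,C} (union, +1)
DFQR@1: {A,C} ∩ {A,C} = {A,C} (intersection, +0)
JN@1: {T} ∩ {T} = {T} (intersection, +0)
DFJNQR@1: {A,C} ∪ {T} = {A,C,T} (union, +1)
DQ@2: {A} ∪ {G} = {A,G} (union, +1)
FR@2: {G} ∪ {T} = {G,T} (union, +1)
DFQR@2: {A,G} ∩ {G,T} = {G} (intersection, +0)
JN@2: {C} ∪ {G} = {C,G} (union, +1)
DFJNQR@2: {G} ∩ {C,G} = {G} (intersection, +0)
per-site changes: [3, 3, 3]; total = 9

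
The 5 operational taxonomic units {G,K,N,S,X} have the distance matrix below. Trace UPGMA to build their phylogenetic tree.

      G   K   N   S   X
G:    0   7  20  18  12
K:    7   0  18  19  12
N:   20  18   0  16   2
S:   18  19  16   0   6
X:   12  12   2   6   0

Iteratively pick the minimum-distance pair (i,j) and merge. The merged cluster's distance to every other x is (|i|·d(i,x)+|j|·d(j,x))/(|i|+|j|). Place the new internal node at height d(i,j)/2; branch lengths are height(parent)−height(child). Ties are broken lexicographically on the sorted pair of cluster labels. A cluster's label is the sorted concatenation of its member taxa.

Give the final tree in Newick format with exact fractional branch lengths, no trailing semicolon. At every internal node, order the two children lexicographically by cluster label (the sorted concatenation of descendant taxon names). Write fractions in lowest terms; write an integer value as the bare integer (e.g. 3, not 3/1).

iteration 1: select N,X (d=2); attach at lengths (1, 1); label the merged cluster NX
  updated: d(G,NX)=16, d(K,NX)=15, d(NX,S)=11
iteration 2: select G,K (d=7); attach at lengths (7/2, 7/2); label the merged cluster GK
  updated: d(GK,NX)=31/2, d(GK,S)=37/2
iteration 3: select NX,S (d=11); attach at lengths (9/2, 11/2); label the merged cluster NSX
  updated: d(GK,NSX)=33/2
iteration 4: select GK,NSX (d=33/2); attach at lengths (19/4, 11/4); label the merged cluster GKNSX
final tree: ((G:7/2,K:7/2):19/4,((N:1,X:1):9/2,S:11/2):11/4)
total length: 53/2

((G:7/2,K:7/2):19/4,((N:1,X:1):9/2,S:11/2):11/4)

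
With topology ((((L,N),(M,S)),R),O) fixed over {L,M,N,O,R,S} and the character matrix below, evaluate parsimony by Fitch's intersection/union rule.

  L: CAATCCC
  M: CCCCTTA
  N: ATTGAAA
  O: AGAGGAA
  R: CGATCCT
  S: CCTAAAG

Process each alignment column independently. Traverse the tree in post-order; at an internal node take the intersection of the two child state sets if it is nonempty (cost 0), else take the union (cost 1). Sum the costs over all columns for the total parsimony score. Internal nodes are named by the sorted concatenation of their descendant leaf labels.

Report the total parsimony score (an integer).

LN@0: {C} ∪ {A} = {A,C} (union, +1)
MS@0: {C} ∩ {C} = {C} (intersection, +0)
LMNS@0: {A,C} ∩ {C} = {C} (intersection, +0)
LMNRS@0: {C} ∩ {C} = {C} (intersection, +0)
LMNORS@0: {C} ∪ {A} = {A,C} (union, +1)
LN@1: {A} ∪ {T} = {A,T} (union, +1)
MS@1: {C} ∩ {C} = {C} (intersection, +0)
LMNS@1: {A,T} ∪ {C} = {A,C,T} (union, +1)
LMNRS@1: {A,C,T} ∪ {G} = {A,C,G,T} (union, +1)
LMNORS@1: {A,C,G,T} ∩ {G} = {G} (intersection, +0)
LN@2: {A} ∪ {T} = {A,T} (union, +1)
MS@2: {C} ∪ {T} = {C,T} (union, +1)
LMNS@2: {A,T} ∩ {C,T} = {T} (intersection, +0)
LMNRS@2: {T} ∪ {A} = {A,T} (union, +1)
LMNORS@2: {A,T} ∩ {A} = {A} (intersection, +0)
LN@3: {T} ∪ {G} = {G,T} (union, +1)
MS@3: {C} ∪ {A} = {A,C} (union, +1)
LMNS@3: {G,T} ∪ {A,C} = {A,C,G,T} (union, +1)
LMNRS@3: {A,C,G,T} ∩ {T} = {T} (intersection, +0)
LMNORS@3: {T} ∪ {G} = {G,T} (union, +1)
LN@4: {C} ∪ {A} = {A,C} (union, +1)
MS@4: {T} ∪ {A} = {A,T} (union, +1)
LMNS@4: {A,C} ∩ {A,T} = {A} (intersection, +0)
LMNRS@4: {A} ∪ {C} = {A,C} (union, +1)
LMNORS@4: {A,C} ∪ {G} = {A,C,G} (union, +1)
LN@5: {C} ∪ {A} = {A,C} (union, +1)
MS@5: {T} ∪ {A} = {A,T} (union, +1)
LMNS@5: {A,C} ∩ {A,T} = {A} (intersection, +0)
LMNRS@5: {A} ∪ {C} = {A,C} (union, +1)
LMNORS@5: {A,C} ∩ {A} = {A} (intersection, +0)
LN@6: {C} ∪ {A} = {A,C} (union, +1)
MS@6: {A} ∪ {G} = {A,G} (union, +1)
LMNS@6: {A,C} ∩ {A,G} = {A} (intersection, +0)
LMNRS@6: {A} ∪ {T} = {A,T} (union, +1)
LMNORS@6: {A,T} ∩ {A} = {A} (intersection, +0)
per-site changes: [2, 3, 3, 4, 4, 3, 3]; total = 22

22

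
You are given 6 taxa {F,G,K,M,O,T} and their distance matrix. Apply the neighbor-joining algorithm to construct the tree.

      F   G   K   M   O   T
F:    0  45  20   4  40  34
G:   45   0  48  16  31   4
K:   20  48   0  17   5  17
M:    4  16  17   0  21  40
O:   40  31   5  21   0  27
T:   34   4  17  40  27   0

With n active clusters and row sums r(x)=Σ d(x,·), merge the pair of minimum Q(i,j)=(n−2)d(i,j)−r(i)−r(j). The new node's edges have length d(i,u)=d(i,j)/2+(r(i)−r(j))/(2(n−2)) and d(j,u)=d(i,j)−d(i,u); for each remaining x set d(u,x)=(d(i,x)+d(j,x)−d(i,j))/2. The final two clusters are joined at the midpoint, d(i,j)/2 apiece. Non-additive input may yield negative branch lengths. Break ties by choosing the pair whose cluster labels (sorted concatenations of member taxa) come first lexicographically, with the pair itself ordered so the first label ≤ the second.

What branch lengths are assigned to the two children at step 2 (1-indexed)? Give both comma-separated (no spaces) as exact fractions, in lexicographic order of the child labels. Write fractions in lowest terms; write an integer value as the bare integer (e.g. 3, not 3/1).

91/12,-43/12

1. join G+T (d=4, Q=-250) ⇒ GT; edges |G|=19/4, |T|=-3/4
  updated: d(F,GT)=75/2, d(GT,K)=61/2, d(GT,M)=26, d(GT,O)=27
2. join F+M (d=4, Q=-315/2) ⇒ FM; edges |F|=91/12, |M|=-43/12
  updated: d(FM,GT)=119/4, d(FM,K)=33/2, d(FM,O)=57/2
3. join FM+GT (d=119/4, Q=-205/2) ⇒ FGMT; edges |FM|=47/4, |GT|=18
  updated: d(FGMT,K)=69/8, d(FGMT,O)=103/8
4. join FGMT+K (d=69/8, Q=-53/2) ⇒ FGKMT; edges |FGMT|=33/4, |K|=3/8
  updated: d(FGKMT,O)=37/8
5. join FGKMT+O (d=37/8) ⇒ FGKMOT; edges |FGKMT|=37/16, |O|=37/16
final tree: ((((F:91/12,M:-43/12):47/4,(G:19/4,T:-3/4):18):33/4,K:3/8):37/16,O:37/16)
total length: 51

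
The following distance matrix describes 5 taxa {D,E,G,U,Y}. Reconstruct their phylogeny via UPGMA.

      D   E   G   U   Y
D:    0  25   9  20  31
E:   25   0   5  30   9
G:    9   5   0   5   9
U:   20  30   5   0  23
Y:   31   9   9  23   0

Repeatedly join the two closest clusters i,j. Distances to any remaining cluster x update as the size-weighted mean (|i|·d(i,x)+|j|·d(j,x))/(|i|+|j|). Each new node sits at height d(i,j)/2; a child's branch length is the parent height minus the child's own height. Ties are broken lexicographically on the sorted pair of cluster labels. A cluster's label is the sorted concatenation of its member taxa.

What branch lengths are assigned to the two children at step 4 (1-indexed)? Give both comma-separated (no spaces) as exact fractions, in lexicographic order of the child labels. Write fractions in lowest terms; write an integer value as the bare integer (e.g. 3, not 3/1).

85/8,23/24

1. join E+G (d=5) ⇒ EG; edges |E|=5/2, |G|=5/2
  updated: d(D,EG)=17, d(EG,U)=35/2, d(EG,Y)=9
2. join EG+Y (d=9) ⇒ EGY; edges |EG|=2, |Y|=9/2
  updated: d(D,EGY)=65/3, d(EGY,U)=58/3
3. join EGY+U (d=58/3) ⇒ EGUY; edges |EGY|=31/6, |U|=29/3
  updated: d(D,EGUY)=85/4
4. join D+EGUY (d=85/4) ⇒ DEGUY; edges |D|=85/8, |EGUY|=23/24
final tree: (D:85/8,(((E:5/2,G:5/2):2,Y:9/2):31/6,U:29/3):23/24)
total length: 455/12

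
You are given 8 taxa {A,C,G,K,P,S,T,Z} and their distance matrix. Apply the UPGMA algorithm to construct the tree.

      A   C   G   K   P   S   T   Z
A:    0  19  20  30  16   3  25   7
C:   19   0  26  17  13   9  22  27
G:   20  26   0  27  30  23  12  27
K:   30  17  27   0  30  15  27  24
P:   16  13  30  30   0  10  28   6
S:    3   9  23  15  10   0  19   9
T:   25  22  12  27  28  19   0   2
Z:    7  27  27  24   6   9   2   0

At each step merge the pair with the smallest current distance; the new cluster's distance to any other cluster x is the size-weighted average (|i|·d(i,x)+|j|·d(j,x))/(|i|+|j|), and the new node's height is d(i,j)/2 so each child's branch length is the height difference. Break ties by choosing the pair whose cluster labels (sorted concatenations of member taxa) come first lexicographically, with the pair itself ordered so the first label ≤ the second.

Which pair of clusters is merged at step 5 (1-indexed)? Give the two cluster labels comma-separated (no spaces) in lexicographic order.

1. join T+Z (d=2) ⇒ TZ; edges |T|=1, |Z|=1
  updated: d(A,TZ)=16, d(C,TZ)=49/2, d(G,TZ)=39/2, d(K,TZ)=51/2, d(P,TZ)=17, d(S,TZ)=14
2. join A+S (d=3) ⇒ AS; edges |A|=3/2, |S|=3/2
  updated: d(AS,C)=14, d(AS,G)=43/2, d(AS,K)=45/2, d(AS,P)=13, d(AS,TZ)=15
3. join AS+P (d=13) ⇒ APS; edges |AS|=5, |P|=13/2
  updated: d(APS,C)=41/3, d(APS,G)=73/3, d(APS,K)=25, d(APS,TZ)=47/3
4. join APS+C (d=41/3) ⇒ ACPS; edges |APS|=1/3, |C|=41/6
  updated: d(ACPS,G)=99/4, d(ACPS,K)=23, d(ACPS,TZ)=143/8
5. join ACPS+TZ (d=143/8) ⇒ ACPSTZ; edges |ACPS|=101/48, |TZ|=127/16
  updated: d(ACPSTZ,G)=23, d(ACPSTZ,K)=143/6
6. join ACPSTZ+G (d=23) ⇒ ACGPSTZ; edges |ACPSTZ|=41/16, |G|=23/2
  updated: d(ACGPSTZ,K)=170/7
7. join ACGPSTZ+K (d=170/7) ⇒ ACGKPSTZ; edges |ACGPSTZ|=9/14, |K|=85/7
final tree: ((((((A:3/2,S:3/2):5,P:13/2):1/3,C:41/6):101/48,(T:1,Z:1):127/16):41/16,G:23/2):9/14,K:85/7)
total length: 20347/336

ACPS,TZ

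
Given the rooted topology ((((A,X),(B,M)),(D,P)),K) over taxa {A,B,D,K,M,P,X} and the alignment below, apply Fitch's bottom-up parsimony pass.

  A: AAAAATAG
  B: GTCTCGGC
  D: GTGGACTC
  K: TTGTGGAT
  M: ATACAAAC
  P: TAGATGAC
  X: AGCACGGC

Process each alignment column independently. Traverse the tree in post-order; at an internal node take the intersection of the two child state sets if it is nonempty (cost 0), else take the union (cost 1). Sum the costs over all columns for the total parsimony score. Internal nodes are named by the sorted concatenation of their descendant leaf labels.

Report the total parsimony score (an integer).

AX@0: {A} ∩ {A} = {A} (intersection, +0)
BM@0: {G} ∪ {A} = {A,G} (union, +1)
ABMX@0: {A} ∩ {A,G} = {A} (intersection, +0)
DP@0: {G} ∪ {T} = {G,T} (union, +1)
ABDMPX@0: {A} ∪ {G,T} = {A,G,T} (union, +1)
ABDKMPX@0: {A,G,T} ∩ {T} = {T} (intersection, +0)
AX@1: {A} ∪ {G} = {A,G} (union, +1)
BM@1: {T} ∩ {T} = {T} (intersection, +0)
ABMX@1: {A,G} ∪ {T} = {A,G,T} (union, +1)
DP@1: {T} ∪ {A} = {A,T} (union, +1)
ABDMPX@1: {A,G,T} ∩ {A,T} = {A,T} (intersection, +0)
ABDKMPX@1: {A,T} ∩ {T} = {T} (intersection, +0)
AX@2: {A} ∪ {C} = {A,C} (union, +1)
BM@2: {C} ∪ {A} = {A,C} (union, +1)
ABMX@2: {A,C} ∩ {A,C} = {A,C} (intersection, +0)
DP@2: {G} ∩ {G} = {G} (intersection, +0)
ABDMPX@2: {A,C} ∪ {G} = {A,C,G} (union, +1)
ABDKMPX@2: {A,C,G} ∩ {G} = {G} (intersection, +0)
AX@3: {A} ∩ {A} = {A} (intersection, +0)
BM@3: {T} ∪ {C} = {C,T} (union, +1)
ABMX@3: {A} ∪ {C,T} = {A,C,T} (union, +1)
DP@3: {G} ∪ {A} = {A,G} (union, +1)
ABDMPX@3: {A,C,T} ∩ {A,G} = {A} (intersection, +0)
ABDKMPX@3: {A} ∪ {T} = {A,T} (union, +1)
AX@4: {A} ∪ {C} = {A,C} (union, +1)
BM@4: {C} ∪ {A} = {A,C} (union, +1)
ABMX@4: {A,C} ∩ {A,C} = {A,C} (intersection, +0)
DP@4: {A} ∪ {T} = {A,T} (union, +1)
ABDMPX@4: {A,C} ∩ {A,T} = {A} (intersection, +0)
ABDKMPX@4: {A} ∪ {G} = {A,G} (union, +1)
AX@5: {T} ∪ {G} = {G,T} (union, +1)
BM@5: {G} ∪ {A} = {A,G} (union, +1)
ABMX@5: {G,T} ∩ {A,G} = {G} (intersection, +0)
DP@5: {C} ∪ {G} = {C,G} (union, +1)
ABDMPX@5: {G} ∩ {C,G} = {G} (intersection, +0)
ABDKMPX@5: {G} ∩ {G} = {G} (intersection, +0)
AX@6: {A} ∪ {G} = {A,G} (union, +1)
BM@6: {G} ∪ {A} = {A,G} (union, +1)
ABMX@6: {A,G} ∩ {A,G} = {A,G} (intersection, +0)
DP@6: {T} ∪ {A} = {A,T} (union, +1)
ABDMPX@6: {A,G} ∩ {A,T} = {A} (intersection, +0)
ABDKMPX@6: {A} ∩ {A} = {A} (intersection, +0)
AX@7: {G} ∪ {C} = {C,G} (union, +1)
BM@7: {C} ∩ {C} = {C} (intersection, +0)
ABMX@7: {C,G} ∩ {C} = {C} (intersection, +0)
DP@7: {C} ∩ {C} = {C} (intersection, +0)
ABDMPX@7: {C} ∩ {C} = {C} (intersection, +0)
ABDKMPX@7: {C} ∪ {T} = {C,T} (union, +1)
per-site changes: [3, 3, 3, 4, 4, 3, 3, 2]; total = 25

25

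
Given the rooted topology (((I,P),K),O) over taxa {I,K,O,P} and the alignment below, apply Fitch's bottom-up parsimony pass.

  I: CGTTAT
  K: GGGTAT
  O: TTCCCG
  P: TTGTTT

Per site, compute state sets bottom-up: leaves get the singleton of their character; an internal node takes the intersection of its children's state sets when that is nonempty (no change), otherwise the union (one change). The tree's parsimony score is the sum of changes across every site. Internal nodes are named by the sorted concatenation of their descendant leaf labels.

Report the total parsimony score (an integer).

10

site 0, node IP: I={C} ∪ P={T} → {C,T} (+1)
site 0, node IKP: IP={C,T} ∪ K={G} → {C,G,T} (+1)
site 0, node IKOP: IKP={C,G,T} ∩ O={T} → {T} (+0)
site 1, node IP: I={G} ∪ P={T} → {G,T} (+1)
site 1, node IKP: IP={G,T} ∩ K={G} → {G} (+0)
site 1, node IKOP: IKP={G} ∪ O={T} → {G,T} (+1)
site 2, node IP: I={T} ∪ P={G} → {G,T} (+1)
site 2, node IKP: IP={G,T} ∩ K={G} → {G} (+0)
site 2, node IKOP: IKP={G} ∪ O={C} → {C,G} (+1)
site 3, node IP: I={T} ∩ P={T} → {T} (+0)
site 3, node IKP: IP={T} ∩ K={T} → {T} (+0)
site 3, node IKOP: IKP={T} ∪ O={C} → {C,T} (+1)
site 4, node IP: I={A} ∪ P={T} → {A,T} (+1)
site 4, node IKP: IP={A,T} ∩ K={A} → {A} (+0)
site 4, node IKOP: IKP={A} ∪ O={C} → {A,C} (+1)
site 5, node IP: I={T} ∩ P={T} → {T} (+0)
site 5, node IKP: IP={T} ∩ K={T} → {T} (+0)
site 5, node IKOP: IKP={T} ∪ O={G} → {G,T} (+1)
per-site changes: [2, 2, 2, 1, 2, 1]; total = 10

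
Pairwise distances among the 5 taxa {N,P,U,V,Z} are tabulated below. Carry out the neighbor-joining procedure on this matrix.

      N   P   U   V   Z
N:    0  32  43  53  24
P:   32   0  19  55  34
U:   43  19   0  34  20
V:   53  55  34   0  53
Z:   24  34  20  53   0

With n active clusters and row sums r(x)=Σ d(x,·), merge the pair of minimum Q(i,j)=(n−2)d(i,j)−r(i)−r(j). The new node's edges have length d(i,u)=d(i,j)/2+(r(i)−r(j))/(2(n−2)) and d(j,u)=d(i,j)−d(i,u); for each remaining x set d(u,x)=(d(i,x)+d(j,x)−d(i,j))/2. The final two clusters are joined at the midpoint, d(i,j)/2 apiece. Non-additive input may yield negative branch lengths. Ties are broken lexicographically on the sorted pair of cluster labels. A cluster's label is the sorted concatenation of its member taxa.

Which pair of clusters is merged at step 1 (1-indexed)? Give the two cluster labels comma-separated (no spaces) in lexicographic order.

1. join N+Z (d=24, Q=-211) ⇒ NZ; edges |N|=31/2, |Z|=17/2
  updated: d(NZ,P)=21, d(NZ,U)=39/2, d(NZ,V)=41
2. join NZ+P (d=21, Q=-269/2) ⇒ NPZ; edges |NZ|=57/8, |P|=111/8
  updated: d(NPZ,U)=35/4, d(NPZ,V)=75/2
3. join NPZ+U (d=35/4, Q=-321/4) ⇒ NPUZ; edges |NPZ|=49/8, |U|=21/8
  updated: d(NPUZ,V)=251/8
4. join NPUZ+V (d=251/8) ⇒ NPUVZ; edges |NPUZ|=251/16, |V|=251/16
final tree: ((((N:31/2,Z:17/2):57/8,P:111/8):49/8,U:21/8):251/16,V:251/16)
total length: 681/8

N,Z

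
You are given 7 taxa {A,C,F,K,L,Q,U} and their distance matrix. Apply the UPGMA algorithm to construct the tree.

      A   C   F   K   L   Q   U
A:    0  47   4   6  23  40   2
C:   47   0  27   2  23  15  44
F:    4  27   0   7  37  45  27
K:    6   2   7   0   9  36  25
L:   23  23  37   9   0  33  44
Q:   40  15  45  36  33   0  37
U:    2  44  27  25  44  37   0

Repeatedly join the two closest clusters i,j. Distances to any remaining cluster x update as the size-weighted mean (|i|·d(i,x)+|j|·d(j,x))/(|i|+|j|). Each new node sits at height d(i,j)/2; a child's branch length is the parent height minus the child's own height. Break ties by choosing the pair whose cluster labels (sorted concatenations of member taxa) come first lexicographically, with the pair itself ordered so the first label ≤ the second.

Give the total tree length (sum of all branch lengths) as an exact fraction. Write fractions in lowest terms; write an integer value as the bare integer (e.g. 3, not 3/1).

763/12

1. join A+U (d=2) ⇒ AU; edges |A|=1, |U|=1
  updated: d(AU,C)=91/2, d(AU,F)=31/2, d(AU,K)=31/2, d(AU,L)=67/2, d(AU,Q)=77/2
2. join C+K (d=2) ⇒ CK; edges |C|=1, |K|=1
  updated: d(AU,CK)=61/2, d(CK,F)=17, d(CK,L)=16, d(CK,Q)=51/2
3. join AU+F (d=31/2) ⇒ AFU; edges |AU|=27/4, |F|=31/4
  updated: d(AFU,CK)=26, d(AFU,L)=104/3, d(AFU,Q)=122/3
4. join CK+L (d=16) ⇒ CKL; edges |CK|=7, |L|=8
  updated: d(AFU,CKL)=260/9, d(CKL,Q)=28
5. join CKL+Q (d=28) ⇒ CKLQ; edges |CKL|=6, |Q|=14
  updated: d(AFU,CKLQ)=191/6
6. join AFU+CKLQ (d=191/6) ⇒ ACFKLQU; edges |AFU|=49/6, |CKLQ|=23/12
final tree: (((A:1,U:1):27/4,F:31/4):49/6,(((C:1,K:1):7,L:8):6,Q:14):23/12)
total length: 763/12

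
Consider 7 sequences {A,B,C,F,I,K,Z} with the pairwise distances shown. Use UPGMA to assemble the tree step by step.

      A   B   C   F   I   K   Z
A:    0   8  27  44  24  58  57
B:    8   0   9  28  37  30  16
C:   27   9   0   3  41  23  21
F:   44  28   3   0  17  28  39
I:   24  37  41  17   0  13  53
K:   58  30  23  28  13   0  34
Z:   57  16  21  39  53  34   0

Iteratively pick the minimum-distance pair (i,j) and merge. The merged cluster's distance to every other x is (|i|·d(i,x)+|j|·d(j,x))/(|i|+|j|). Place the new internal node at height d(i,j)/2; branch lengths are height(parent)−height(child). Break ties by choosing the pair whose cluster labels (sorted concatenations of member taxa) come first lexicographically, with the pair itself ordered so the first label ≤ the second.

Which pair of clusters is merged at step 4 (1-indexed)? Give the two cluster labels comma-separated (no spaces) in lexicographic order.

step 1: merge (C,F) at d=3; branch lengths C→3/2, F→3/2; new cluster CF
  updated: d(A,CF)=71/2, d(B,CF)=37/2, d(CF,I)=29, d(CF,K)=51/2, d(CF,Z)=30
step 2: merge (A,B) at d=8; branch lengths A→4, B→4; new cluster AB
  updated: d(AB,CF)=27, d(AB,I)=61/2, d(AB,K)=44, d(AB,Z)=73/2
step 3: merge (I,K) at d=13; branch lengths I→13/2, K→13/2; new cluster IK
  updated: d(AB,IK)=149/4, d(CF,IK)=109/4, d(IK,Z)=87/2
step 4: merge (AB,CF) at d=27; branch lengths AB→19/2, CF→12; new cluster ABCF
  updated: d(ABCF,IK)=129/4, d(ABCF,Z)=133/4
step 5: merge (ABCF,IK) at d=129/4; branch lengths ABCF→21/8, IK→77/8; new cluster ABCFIK
  updated: d(ABCFIK,Z)=110/3
step 6: merge (ABCFIK,Z) at d=110/3; branch lengths ABCFIK→53/24, Z→55/3; new cluster ABCFIKZ
final tree: ((((A:4,B:4):19/2,(C:3/2,F:3/2):12):21/8,(I:13/2,K:13/2):77/8):53/24,Z:55/3)
total length: 1879/24

AB,CF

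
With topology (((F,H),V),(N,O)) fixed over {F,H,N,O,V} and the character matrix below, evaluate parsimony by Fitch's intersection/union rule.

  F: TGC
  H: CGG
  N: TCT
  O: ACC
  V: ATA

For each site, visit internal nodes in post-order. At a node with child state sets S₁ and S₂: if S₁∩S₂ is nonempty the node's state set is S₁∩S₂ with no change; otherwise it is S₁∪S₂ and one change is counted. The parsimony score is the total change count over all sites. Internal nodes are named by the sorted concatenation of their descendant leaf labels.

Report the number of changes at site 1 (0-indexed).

site 0, node FH: F={T} ∪ H={C} → {C,T} (+1)
site 0, node FHV: FH={C,T} ∪ V={A} → {A,C,T} (+1)
site 0, node NO: N={T} ∪ O={A} → {A,T} (+1)
site 0, node FHNOV: FHV={A,C,T} ∩ NO={A,T} → {A,T} (+0)
site 1, node FH: F={G} ∩ H={G} → {G} (+0)
site 1, node FHV: FH={G} ∪ V={T} → {G,T} (+1)
site 1, node NO: N={C} ∩ O={C} → {C} (+0)
site 1, node FHNOV: FHV={G,T} ∪ NO={C} → {C,G,T} (+1)
site 2, node FH: F={C} ∪ H={G} → {C,G} (+1)
site 2, node FHV: FH={C,G} ∪ V={A} → {A,C,G} (+1)
site 2, node NO: N={T} ∪ O={C} → {C,T} (+1)
site 2, node FHNOV: FHV={A,C,G} ∩ NO={C,T} → {C} (+0)
per-site changes: [3, 2, 3]; total = 8

2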